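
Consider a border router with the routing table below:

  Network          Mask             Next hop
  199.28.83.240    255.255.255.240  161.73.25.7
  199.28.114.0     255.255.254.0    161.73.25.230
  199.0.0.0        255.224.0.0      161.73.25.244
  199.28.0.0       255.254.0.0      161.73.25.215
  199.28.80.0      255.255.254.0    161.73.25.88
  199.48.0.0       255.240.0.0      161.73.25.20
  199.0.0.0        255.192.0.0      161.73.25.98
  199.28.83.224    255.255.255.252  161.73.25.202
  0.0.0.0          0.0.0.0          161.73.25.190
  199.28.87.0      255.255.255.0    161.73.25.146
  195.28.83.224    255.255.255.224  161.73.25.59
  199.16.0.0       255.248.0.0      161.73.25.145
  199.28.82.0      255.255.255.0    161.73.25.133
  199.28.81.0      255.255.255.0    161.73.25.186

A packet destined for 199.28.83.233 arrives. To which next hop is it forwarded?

Routes whose prefix contains 199.28.83.233:
  0.0.0.0/0 (default, matches everything) -> 161.73.25.190
  199.0.0.0/10 (199.0.0.0 - 199.63.255.255) -> 161.73.25.98
  199.0.0.0/11 (199.0.0.0 - 199.31.255.255) -> 161.73.25.244
  199.28.0.0/15 (199.28.0.0 - 199.29.255.255) -> 161.73.25.215
More-specific entries that do NOT match:
  199.28.83.224/30 (199.28.83.224 - 199.28.83.227) does not contain 199.28.83.233
  199.28.83.240/28 (199.28.83.240 - 199.28.83.255) does not contain 199.28.83.233
  195.28.83.224/27 (195.28.83.224 - 195.28.83.255) does not contain 199.28.83.233
  199.28.87.0/24 (199.28.87.0 - 199.28.87.255) does not contain 199.28.83.233
  199.28.82.0/24 (199.28.82.0 - 199.28.82.255) does not contain 199.28.83.233
  199.28.81.0/24 (199.28.81.0 - 199.28.81.255) does not contain 199.28.83.233
  199.28.114.0/23 (199.28.114.0 - 199.28.115.255) does not contain 199.28.83.233
  199.28.80.0/23 (199.28.80.0 - 199.28.81.255) does not contain 199.28.83.233
Longest matching prefix is /15 -> next hop 161.73.25.215.

161.73.25.215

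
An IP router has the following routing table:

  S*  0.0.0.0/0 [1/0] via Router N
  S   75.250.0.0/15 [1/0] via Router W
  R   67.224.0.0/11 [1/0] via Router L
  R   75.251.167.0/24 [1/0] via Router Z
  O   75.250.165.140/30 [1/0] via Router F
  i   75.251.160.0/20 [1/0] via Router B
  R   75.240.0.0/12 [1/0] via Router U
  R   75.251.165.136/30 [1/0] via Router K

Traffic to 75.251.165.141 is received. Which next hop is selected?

Routes whose prefix contains 75.251.165.141:
  0.0.0.0/0 (default, matches everything) -> Router N
  75.240.0.0/12 (75.240.0.0 - 75.255.255.255) -> Router U
  75.250.0.0/15 (75.250.0.0 - 75.251.255.255) -> Router W
  75.251.160.0/20 (75.251.160.0 - 75.251.175.255) -> Router B
More-specific entries that do NOT match:
  75.250.165.140/30 (75.250.165.140 - 75.250.165.143) does not contain 75.251.165.141
  75.251.165.136/30 (75.251.165.136 - 75.251.165.139) does not contain 75.251.165.141
  75.251.167.0/24 (75.251.167.0 - 75.251.167.255) does not contain 75.251.165.141
Longest matching prefix is /20 -> next hop Router B.

Router B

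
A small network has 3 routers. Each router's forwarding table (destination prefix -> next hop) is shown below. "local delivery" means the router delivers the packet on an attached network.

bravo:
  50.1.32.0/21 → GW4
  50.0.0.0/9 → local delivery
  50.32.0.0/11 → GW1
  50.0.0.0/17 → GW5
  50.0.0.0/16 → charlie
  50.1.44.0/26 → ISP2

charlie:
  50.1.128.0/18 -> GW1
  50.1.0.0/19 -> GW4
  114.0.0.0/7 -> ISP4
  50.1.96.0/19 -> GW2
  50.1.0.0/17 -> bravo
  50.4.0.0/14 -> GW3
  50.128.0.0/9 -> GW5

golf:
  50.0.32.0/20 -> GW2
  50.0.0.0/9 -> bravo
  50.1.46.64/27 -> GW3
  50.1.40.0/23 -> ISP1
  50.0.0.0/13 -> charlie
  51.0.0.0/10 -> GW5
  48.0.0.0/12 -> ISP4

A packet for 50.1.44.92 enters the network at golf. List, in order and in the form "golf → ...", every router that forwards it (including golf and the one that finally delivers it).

At golf: longest match for 50.1.44.92 is 50.0.0.0/13 -> charlie
At charlie: longest match for 50.1.44.92 is 50.1.0.0/17 -> bravo
At bravo: longest match for 50.1.44.92 is 50.0.0.0/9 -> local delivery

golf → charlie → bravo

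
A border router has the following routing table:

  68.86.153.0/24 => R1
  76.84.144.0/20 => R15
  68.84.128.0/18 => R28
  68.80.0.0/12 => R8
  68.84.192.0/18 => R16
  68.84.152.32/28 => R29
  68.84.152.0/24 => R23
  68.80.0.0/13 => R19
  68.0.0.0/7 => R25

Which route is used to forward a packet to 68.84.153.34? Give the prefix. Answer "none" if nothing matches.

68.84.128.0/18

Entries matching 68.84.153.34:
  68.0.0.0/7 (68.0.0.0 - 69.255.255.255)
  68.80.0.0/12 (68.80.0.0 - 68.95.255.255)
  68.80.0.0/13 (68.80.0.0 - 68.87.255.255)
  68.84.128.0/18 (68.84.128.0 - 68.84.191.255)
Most specific is 68.84.128.0/18.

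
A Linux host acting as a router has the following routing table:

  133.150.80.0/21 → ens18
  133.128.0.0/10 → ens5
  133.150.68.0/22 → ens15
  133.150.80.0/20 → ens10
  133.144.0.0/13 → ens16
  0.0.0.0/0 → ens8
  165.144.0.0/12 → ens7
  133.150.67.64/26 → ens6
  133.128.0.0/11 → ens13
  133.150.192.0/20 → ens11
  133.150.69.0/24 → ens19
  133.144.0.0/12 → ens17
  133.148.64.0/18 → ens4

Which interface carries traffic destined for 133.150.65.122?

ens16

Routes whose prefix contains 133.150.65.122:
  0.0.0.0/0 (default, matches everything) -> ens8
  133.128.0.0/10 (133.128.0.0 - 133.191.255.255) -> ens5
  133.128.0.0/11 (133.128.0.0 - 133.159.255.255) -> ens13
  133.144.0.0/12 (133.144.0.0 - 133.159.255.255) -> ens17
  133.144.0.0/13 (133.144.0.0 - 133.151.255.255) -> ens16
More-specific entries that do NOT match:
  133.150.67.64/26 (133.150.67.64 - 133.150.67.127) does not contain 133.150.65.122
  133.150.69.0/24 (133.150.69.0 - 133.150.69.255) does not contain 133.150.65.122
  133.150.68.0/22 (133.150.68.0 - 133.150.71.255) does not contain 133.150.65.122
  133.150.80.0/21 (133.150.80.0 - 133.150.87.255) does not contain 133.150.65.122
  133.150.80.0/20 (133.150.80.0 - 133.150.95.255) does not contain 133.150.65.122
  133.150.192.0/20 (133.150.192.0 - 133.150.207.255) does not contain 133.150.65.122
  133.148.64.0/18 (133.148.64.0 - 133.148.127.255) does not contain 133.150.65.122
Longest matching prefix is /13 -> interface ens16.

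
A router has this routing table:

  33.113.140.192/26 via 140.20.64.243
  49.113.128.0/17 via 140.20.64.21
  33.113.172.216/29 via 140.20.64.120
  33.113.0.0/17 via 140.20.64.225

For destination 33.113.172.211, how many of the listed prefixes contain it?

No listed prefix contains 33.113.172.211.
Total matching entries: 0.

0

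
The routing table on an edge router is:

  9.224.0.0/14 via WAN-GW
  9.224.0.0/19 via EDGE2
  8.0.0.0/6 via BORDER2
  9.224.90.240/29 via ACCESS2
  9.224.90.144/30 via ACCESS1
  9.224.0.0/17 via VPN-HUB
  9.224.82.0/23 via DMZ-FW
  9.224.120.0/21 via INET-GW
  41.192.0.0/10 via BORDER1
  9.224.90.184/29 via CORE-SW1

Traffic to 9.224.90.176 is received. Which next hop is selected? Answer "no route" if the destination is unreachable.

VPN-HUB

Routes whose prefix contains 9.224.90.176:
  8.0.0.0/6 (8.0.0.0 - 11.255.255.255) -> BORDER2
  9.224.0.0/14 (9.224.0.0 - 9.227.255.255) -> WAN-GW
  9.224.0.0/17 (9.224.0.0 - 9.224.127.255) -> VPN-HUB
More-specific entries that do NOT match:
  9.224.90.144/30 (9.224.90.144 - 9.224.90.147) does not contain 9.224.90.176
  9.224.90.240/29 (9.224.90.240 - 9.224.90.247) does not contain 9.224.90.176
  9.224.90.184/29 (9.224.90.184 - 9.224.90.191) does not contain 9.224.90.176
  9.224.82.0/23 (9.224.82.0 - 9.224.83.255) does not contain 9.224.90.176
  9.224.120.0/21 (9.224.120.0 - 9.224.127.255) does not contain 9.224.90.176
  9.224.0.0/19 (9.224.0.0 - 9.224.31.255) does not contain 9.224.90.176
Longest matching prefix is /17 -> next hop VPN-HUB.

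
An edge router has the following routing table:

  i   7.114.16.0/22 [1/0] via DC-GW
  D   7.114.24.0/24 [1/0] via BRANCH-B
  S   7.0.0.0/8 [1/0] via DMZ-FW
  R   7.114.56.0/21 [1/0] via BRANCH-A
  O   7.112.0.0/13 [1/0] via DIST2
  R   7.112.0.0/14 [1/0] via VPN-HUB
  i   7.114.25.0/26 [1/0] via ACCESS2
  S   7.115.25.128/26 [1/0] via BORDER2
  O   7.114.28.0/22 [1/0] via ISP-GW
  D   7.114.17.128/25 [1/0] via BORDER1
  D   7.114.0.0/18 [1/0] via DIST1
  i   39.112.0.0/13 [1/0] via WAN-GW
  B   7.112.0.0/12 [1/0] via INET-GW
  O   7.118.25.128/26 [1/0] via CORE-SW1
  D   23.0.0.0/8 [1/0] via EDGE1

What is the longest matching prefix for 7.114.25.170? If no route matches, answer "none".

Entries matching 7.114.25.170:
  7.0.0.0/8 (7.0.0.0 - 7.255.255.255)
  7.112.0.0/12 (7.112.0.0 - 7.127.255.255)
  7.112.0.0/13 (7.112.0.0 - 7.119.255.255)
  7.112.0.0/14 (7.112.0.0 - 7.115.255.255)
  7.114.0.0/18 (7.114.0.0 - 7.114.63.255)
Most specific is 7.114.0.0/18.

7.114.0.0/18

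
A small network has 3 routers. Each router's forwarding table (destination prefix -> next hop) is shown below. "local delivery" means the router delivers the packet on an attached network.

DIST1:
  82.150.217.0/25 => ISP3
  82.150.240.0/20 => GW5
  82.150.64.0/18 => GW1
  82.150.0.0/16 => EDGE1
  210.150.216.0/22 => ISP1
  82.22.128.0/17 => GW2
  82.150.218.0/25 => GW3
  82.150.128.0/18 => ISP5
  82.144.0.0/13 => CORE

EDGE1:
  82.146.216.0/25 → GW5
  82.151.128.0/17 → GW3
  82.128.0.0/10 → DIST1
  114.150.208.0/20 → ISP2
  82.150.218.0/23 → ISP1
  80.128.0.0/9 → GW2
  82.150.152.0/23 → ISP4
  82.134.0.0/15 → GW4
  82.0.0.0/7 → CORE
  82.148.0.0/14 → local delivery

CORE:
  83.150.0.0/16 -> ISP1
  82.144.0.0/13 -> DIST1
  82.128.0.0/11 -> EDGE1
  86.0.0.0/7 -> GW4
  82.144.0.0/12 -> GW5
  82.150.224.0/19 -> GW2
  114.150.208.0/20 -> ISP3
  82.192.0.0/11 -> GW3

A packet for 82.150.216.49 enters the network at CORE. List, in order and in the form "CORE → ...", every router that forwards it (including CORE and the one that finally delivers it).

CORE → DIST1 → EDGE1

At CORE: longest match for 82.150.216.49 is 82.144.0.0/13 -> DIST1
At DIST1: longest match for 82.150.216.49 is 82.150.0.0/16 -> EDGE1
At EDGE1: longest match for 82.150.216.49 is 82.148.0.0/14 -> local delivery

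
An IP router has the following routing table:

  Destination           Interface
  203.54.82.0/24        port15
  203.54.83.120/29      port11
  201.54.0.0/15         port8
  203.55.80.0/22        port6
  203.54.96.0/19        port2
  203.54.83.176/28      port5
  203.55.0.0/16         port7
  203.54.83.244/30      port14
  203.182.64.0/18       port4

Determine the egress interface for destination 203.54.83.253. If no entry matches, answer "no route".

no route

No entry's prefix contains 203.54.83.253; there is no default route.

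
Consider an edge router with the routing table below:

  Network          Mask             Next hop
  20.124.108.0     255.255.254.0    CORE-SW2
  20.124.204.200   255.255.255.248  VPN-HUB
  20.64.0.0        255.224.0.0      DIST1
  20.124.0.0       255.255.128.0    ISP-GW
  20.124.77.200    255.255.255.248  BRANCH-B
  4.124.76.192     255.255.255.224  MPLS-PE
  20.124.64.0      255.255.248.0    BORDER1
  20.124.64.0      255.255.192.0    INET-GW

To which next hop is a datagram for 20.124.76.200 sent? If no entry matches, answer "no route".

INET-GW

Routes whose prefix contains 20.124.76.200:
  20.124.0.0/17 (20.124.0.0 - 20.124.127.255) -> ISP-GW
  20.124.64.0/18 (20.124.64.0 - 20.124.127.255) -> INET-GW
More-specific entries that do NOT match:
  20.124.204.200/29 (20.124.204.200 - 20.124.204.207) does not contain 20.124.76.200
  20.124.77.200/29 (20.124.77.200 - 20.124.77.207) does not contain 20.124.76.200
  4.124.76.192/27 (4.124.76.192 - 4.124.76.223) does not contain 20.124.76.200
  20.124.108.0/23 (20.124.108.0 - 20.124.109.255) does not contain 20.124.76.200
  20.124.64.0/21 (20.124.64.0 - 20.124.71.255) does not contain 20.124.76.200
Longest matching prefix is /18 -> next hop INET-GW.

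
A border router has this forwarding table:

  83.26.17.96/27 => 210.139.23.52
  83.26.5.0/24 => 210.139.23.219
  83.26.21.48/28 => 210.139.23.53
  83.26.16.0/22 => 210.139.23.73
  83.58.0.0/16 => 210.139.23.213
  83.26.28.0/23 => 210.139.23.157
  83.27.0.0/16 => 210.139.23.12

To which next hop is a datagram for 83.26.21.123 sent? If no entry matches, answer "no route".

No entry's prefix contains 83.26.21.123; there is no default route.

no route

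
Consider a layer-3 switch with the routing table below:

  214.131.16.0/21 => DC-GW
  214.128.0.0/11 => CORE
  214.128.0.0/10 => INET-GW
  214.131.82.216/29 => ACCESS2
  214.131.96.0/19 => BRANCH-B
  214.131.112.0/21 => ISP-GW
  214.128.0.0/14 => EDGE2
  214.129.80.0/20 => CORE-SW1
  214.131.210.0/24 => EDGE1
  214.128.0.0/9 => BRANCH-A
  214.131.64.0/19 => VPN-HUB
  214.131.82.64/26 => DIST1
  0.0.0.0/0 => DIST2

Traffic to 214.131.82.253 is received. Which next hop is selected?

Routes whose prefix contains 214.131.82.253:
  0.0.0.0/0 (default, matches everything) -> DIST2
  214.128.0.0/9 (214.128.0.0 - 214.255.255.255) -> BRANCH-A
  214.128.0.0/10 (214.128.0.0 - 214.191.255.255) -> INET-GW
  214.128.0.0/11 (214.128.0.0 - 214.159.255.255) -> CORE
  214.128.0.0/14 (214.128.0.0 - 214.131.255.255) -> EDGE2
  214.131.64.0/19 (214.131.64.0 - 214.131.95.255) -> VPN-HUB
More-specific entries that do NOT match:
  214.131.82.216/29 (214.131.82.216 - 214.131.82.223) does not contain 214.131.82.253
  214.131.82.64/26 (214.131.82.64 - 214.131.82.127) does not contain 214.131.82.253
  214.131.210.0/24 (214.131.210.0 - 214.131.210.255) does not contain 214.131.82.253
  214.131.16.0/21 (214.131.16.0 - 214.131.23.255) does not contain 214.131.82.253
  214.131.112.0/21 (214.131.112.0 - 214.131.119.255) does not contain 214.131.82.253
  214.129.80.0/20 (214.129.80.0 - 214.129.95.255) does not contain 214.131.82.253
Longest matching prefix is /19 -> next hop VPN-HUB.

VPN-HUB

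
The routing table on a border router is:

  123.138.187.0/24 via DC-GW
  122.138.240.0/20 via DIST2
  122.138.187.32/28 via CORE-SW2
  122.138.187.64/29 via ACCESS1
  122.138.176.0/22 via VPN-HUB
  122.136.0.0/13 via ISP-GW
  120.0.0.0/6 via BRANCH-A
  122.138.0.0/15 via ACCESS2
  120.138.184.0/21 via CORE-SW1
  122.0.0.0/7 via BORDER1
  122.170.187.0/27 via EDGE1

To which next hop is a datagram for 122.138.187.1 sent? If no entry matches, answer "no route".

ACCESS2

Routes whose prefix contains 122.138.187.1:
  120.0.0.0/6 (120.0.0.0 - 123.255.255.255) -> BRANCH-A
  122.0.0.0/7 (122.0.0.0 - 123.255.255.255) -> BORDER1
  122.136.0.0/13 (122.136.0.0 - 122.143.255.255) -> ISP-GW
  122.138.0.0/15 (122.138.0.0 - 122.139.255.255) -> ACCESS2
More-specific entries that do NOT match:
  122.138.187.64/29 (122.138.187.64 - 122.138.187.71) does not contain 122.138.187.1
  122.138.187.32/28 (122.138.187.32 - 122.138.187.47) does not contain 122.138.187.1
  122.170.187.0/27 (122.170.187.0 - 122.170.187.31) does not contain 122.138.187.1
  123.138.187.0/24 (123.138.187.0 - 123.138.187.255) does not contain 122.138.187.1
  122.138.176.0/22 (122.138.176.0 - 122.138.179.255) does not contain 122.138.187.1
  120.138.184.0/21 (120.138.184.0 - 120.138.191.255) does not contain 122.138.187.1
  122.138.240.0/20 (122.138.240.0 - 122.138.255.255) does not contain 122.138.187.1
Longest matching prefix is /15 -> next hop ACCESS2.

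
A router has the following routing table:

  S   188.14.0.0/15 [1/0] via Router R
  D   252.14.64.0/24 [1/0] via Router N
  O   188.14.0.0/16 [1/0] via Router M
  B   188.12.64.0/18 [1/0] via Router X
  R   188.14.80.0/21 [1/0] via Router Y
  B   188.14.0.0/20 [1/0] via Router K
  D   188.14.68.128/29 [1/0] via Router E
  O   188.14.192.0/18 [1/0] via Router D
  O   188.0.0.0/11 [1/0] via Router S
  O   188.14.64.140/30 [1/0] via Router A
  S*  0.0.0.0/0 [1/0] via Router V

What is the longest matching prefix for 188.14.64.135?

188.14.0.0/16

Entries matching 188.14.64.135:
  0.0.0.0/0 (default, matches everything)
  188.0.0.0/11 (188.0.0.0 - 188.31.255.255)
  188.14.0.0/15 (188.14.0.0 - 188.15.255.255)
  188.14.0.0/16 (188.14.0.0 - 188.14.255.255)
Most specific is 188.14.0.0/16.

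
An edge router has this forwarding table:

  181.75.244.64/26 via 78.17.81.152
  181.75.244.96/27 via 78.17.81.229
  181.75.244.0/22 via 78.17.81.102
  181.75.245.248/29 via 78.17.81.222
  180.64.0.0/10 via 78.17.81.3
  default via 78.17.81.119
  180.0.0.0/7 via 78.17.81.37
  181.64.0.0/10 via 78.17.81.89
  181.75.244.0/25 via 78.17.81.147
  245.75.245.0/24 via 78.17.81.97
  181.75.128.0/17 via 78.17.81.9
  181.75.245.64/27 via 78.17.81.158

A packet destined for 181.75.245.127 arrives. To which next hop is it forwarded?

Routes whose prefix contains 181.75.245.127:
  0.0.0.0/0 (default, matches everything) -> 78.17.81.119
  180.0.0.0/7 (180.0.0.0 - 181.255.255.255) -> 78.17.81.37
  181.64.0.0/10 (181.64.0.0 - 181.127.255.255) -> 78.17.81.89
  181.75.128.0/17 (181.75.128.0 - 181.75.255.255) -> 78.17.81.9
  181.75.244.0/22 (181.75.244.0 - 181.75.247.255) -> 78.17.81.102
More-specific entries that do NOT match:
  181.75.245.248/29 (181.75.245.248 - 181.75.245.255) does not contain 181.75.245.127
  181.75.244.96/27 (181.75.244.96 - 181.75.244.127) does not contain 181.75.245.127
  181.75.245.64/27 (181.75.245.64 - 181.75.245.95) does not contain 181.75.245.127
  181.75.244.64/26 (181.75.244.64 - 181.75.244.127) does not contain 181.75.245.127
  181.75.244.0/25 (181.75.244.0 - 181.75.244.127) does not contain 181.75.245.127
  245.75.245.0/24 (245.75.245.0 - 245.75.245.255) does not contain 181.75.245.127
Longest matching prefix is /22 -> next hop 78.17.81.102.

78.17.81.102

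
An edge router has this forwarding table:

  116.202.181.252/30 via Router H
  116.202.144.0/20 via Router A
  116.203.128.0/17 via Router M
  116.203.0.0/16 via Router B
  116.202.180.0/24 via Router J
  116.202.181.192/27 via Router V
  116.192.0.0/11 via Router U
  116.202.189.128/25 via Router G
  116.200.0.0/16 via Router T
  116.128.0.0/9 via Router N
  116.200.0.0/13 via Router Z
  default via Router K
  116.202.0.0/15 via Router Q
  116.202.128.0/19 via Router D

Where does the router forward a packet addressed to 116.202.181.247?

Router Q

Routes whose prefix contains 116.202.181.247:
  0.0.0.0/0 (default, matches everything) -> Router K
  116.128.0.0/9 (116.128.0.0 - 116.255.255.255) -> Router N
  116.192.0.0/11 (116.192.0.0 - 116.223.255.255) -> Router U
  116.200.0.0/13 (116.200.0.0 - 116.207.255.255) -> Router Z
  116.202.0.0/15 (116.202.0.0 - 116.203.255.255) -> Router Q
More-specific entries that do NOT match:
  116.202.181.252/30 (116.202.181.252 - 116.202.181.255) does not contain 116.202.181.247
  116.202.181.192/27 (116.202.181.192 - 116.202.181.223) does not contain 116.202.181.247
  116.202.189.128/25 (116.202.189.128 - 116.202.189.255) does not contain 116.202.181.247
  116.202.180.0/24 (116.202.180.0 - 116.202.180.255) does not contain 116.202.181.247
  116.202.144.0/20 (116.202.144.0 - 116.202.159.255) does not contain 116.202.181.247
  116.202.128.0/19 (116.202.128.0 - 116.202.159.255) does not contain 116.202.181.247
  116.203.128.0/17 (116.203.128.0 - 116.203.255.255) does not contain 116.202.181.247
  116.203.0.0/16 (116.203.0.0 - 116.203.255.255) does not contain 116.202.181.247
  116.200.0.0/16 (116.200.0.0 - 116.200.255.255) does not contain 116.202.181.247
Longest matching prefix is /15 -> next hop Router Q.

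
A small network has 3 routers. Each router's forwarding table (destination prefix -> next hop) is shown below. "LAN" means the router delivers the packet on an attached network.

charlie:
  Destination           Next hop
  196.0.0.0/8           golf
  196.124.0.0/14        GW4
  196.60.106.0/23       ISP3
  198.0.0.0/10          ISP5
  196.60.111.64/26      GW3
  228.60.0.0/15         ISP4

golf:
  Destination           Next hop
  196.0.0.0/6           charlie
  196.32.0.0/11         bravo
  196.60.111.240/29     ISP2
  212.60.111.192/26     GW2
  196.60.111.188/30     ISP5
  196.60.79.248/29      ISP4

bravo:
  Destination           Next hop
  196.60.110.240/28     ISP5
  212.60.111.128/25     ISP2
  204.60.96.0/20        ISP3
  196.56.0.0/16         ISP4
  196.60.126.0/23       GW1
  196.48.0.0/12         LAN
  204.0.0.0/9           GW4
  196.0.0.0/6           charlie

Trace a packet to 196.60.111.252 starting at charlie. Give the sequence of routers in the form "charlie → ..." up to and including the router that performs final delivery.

At charlie: longest match for 196.60.111.252 is 196.0.0.0/8 -> golf
At golf: longest match for 196.60.111.252 is 196.32.0.0/11 -> bravo
At bravo: longest match for 196.60.111.252 is 196.48.0.0/12 -> LAN

charlie → golf → bravo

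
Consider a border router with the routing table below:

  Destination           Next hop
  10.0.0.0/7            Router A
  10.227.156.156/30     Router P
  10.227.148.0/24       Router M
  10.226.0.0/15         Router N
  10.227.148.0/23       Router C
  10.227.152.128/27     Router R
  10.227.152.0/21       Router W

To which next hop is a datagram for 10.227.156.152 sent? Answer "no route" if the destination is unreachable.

Router W

Routes whose prefix contains 10.227.156.152:
  10.0.0.0/7 (10.0.0.0 - 11.255.255.255) -> Router A
  10.226.0.0/15 (10.226.0.0 - 10.227.255.255) -> Router N
  10.227.152.0/21 (10.227.152.0 - 10.227.159.255) -> Router W
More-specific entries that do NOT match:
  10.227.156.156/30 (10.227.156.156 - 10.227.156.159) does not contain 10.227.156.152
  10.227.152.128/27 (10.227.152.128 - 10.227.152.159) does not contain 10.227.156.152
  10.227.148.0/24 (10.227.148.0 - 10.227.148.255) does not contain 10.227.156.152
  10.227.148.0/23 (10.227.148.0 - 10.227.149.255) does not contain 10.227.156.152
Longest matching prefix is /21 -> next hop Router W.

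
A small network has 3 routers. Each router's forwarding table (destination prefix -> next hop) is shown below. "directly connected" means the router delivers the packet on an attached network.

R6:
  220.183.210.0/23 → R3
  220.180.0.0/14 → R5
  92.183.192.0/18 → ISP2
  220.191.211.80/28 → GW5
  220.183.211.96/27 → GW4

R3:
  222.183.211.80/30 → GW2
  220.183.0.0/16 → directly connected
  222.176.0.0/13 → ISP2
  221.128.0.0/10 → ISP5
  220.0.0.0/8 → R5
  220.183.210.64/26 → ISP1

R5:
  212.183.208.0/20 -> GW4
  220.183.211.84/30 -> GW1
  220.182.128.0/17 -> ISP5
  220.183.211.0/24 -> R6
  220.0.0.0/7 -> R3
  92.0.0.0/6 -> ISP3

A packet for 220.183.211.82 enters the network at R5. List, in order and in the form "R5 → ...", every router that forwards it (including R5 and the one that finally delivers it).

At R5: longest match for 220.183.211.82 is 220.183.211.0/24 -> R6
At R6: longest match for 220.183.211.82 is 220.183.210.0/23 -> R3
At R3: longest match for 220.183.211.82 is 220.183.0.0/16 -> directly connected

R5 → R6 → R3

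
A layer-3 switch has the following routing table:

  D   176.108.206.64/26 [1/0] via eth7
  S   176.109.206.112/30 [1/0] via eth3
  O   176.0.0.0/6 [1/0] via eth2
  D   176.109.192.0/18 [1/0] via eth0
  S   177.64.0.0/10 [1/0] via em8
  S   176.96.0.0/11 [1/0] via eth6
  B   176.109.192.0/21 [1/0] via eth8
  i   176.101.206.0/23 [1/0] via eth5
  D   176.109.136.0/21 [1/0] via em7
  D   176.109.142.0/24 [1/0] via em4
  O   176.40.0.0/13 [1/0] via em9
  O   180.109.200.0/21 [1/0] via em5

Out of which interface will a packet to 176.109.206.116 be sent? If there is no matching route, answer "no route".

Routes whose prefix contains 176.109.206.116:
  176.0.0.0/6 (176.0.0.0 - 179.255.255.255) -> eth2
  176.96.0.0/11 (176.96.0.0 - 176.127.255.255) -> eth6
  176.109.192.0/18 (176.109.192.0 - 176.109.255.255) -> eth0
More-specific entries that do NOT match:
  176.109.206.112/30 (176.109.206.112 - 176.109.206.115) does not contain 176.109.206.116
  176.108.206.64/26 (176.108.206.64 - 176.108.206.127) does not contain 176.109.206.116
  176.109.142.0/24 (176.109.142.0 - 176.109.142.255) does not contain 176.109.206.116
  176.101.206.0/23 (176.101.206.0 - 176.101.207.255) does not contain 176.109.206.116
  176.109.192.0/21 (176.109.192.0 - 176.109.199.255) does not contain 176.109.206.116
  176.109.136.0/21 (176.109.136.0 - 176.109.143.255) does not contain 176.109.206.116
  180.109.200.0/21 (180.109.200.0 - 180.109.207.255) does not contain 176.109.206.116
Longest matching prefix is /18 -> interface eth0.

eth0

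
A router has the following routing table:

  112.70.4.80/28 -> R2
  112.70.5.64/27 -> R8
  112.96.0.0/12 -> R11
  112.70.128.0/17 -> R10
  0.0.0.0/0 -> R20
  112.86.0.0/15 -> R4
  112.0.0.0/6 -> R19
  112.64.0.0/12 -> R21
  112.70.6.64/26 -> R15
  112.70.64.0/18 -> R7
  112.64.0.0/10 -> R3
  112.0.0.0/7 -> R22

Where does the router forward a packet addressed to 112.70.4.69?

Routes whose prefix contains 112.70.4.69:
  0.0.0.0/0 (default, matches everything) -> R20
  112.0.0.0/6 (112.0.0.0 - 115.255.255.255) -> R19
  112.0.0.0/7 (112.0.0.0 - 113.255.255.255) -> R22
  112.64.0.0/10 (112.64.0.0 - 112.127.255.255) -> R3
  112.64.0.0/12 (112.64.0.0 - 112.79.255.255) -> R21
More-specific entries that do NOT match:
  112.70.4.80/28 (112.70.4.80 - 112.70.4.95) does not contain 112.70.4.69
  112.70.5.64/27 (112.70.5.64 - 112.70.5.95) does not contain 112.70.4.69
  112.70.6.64/26 (112.70.6.64 - 112.70.6.127) does not contain 112.70.4.69
  112.70.64.0/18 (112.70.64.0 - 112.70.127.255) does not contain 112.70.4.69
  112.70.128.0/17 (112.70.128.0 - 112.70.255.255) does not contain 112.70.4.69
  112.86.0.0/15 (112.86.0.0 - 112.87.255.255) does not contain 112.70.4.69
Longest matching prefix is /12 -> next hop R21.

R21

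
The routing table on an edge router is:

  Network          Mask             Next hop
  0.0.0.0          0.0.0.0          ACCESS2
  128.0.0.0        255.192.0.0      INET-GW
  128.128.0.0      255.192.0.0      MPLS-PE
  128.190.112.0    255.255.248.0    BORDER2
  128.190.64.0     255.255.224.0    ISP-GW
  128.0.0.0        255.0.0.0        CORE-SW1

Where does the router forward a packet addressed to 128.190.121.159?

Routes whose prefix contains 128.190.121.159:
  0.0.0.0/0 (default, matches everything) -> ACCESS2
  128.0.0.0/8 (128.0.0.0 - 128.255.255.255) -> CORE-SW1
  128.128.0.0/10 (128.128.0.0 - 128.191.255.255) -> MPLS-PE
More-specific entries that do NOT match:
  128.190.112.0/21 (128.190.112.0 - 128.190.119.255) does not contain 128.190.121.159
  128.190.64.0/19 (128.190.64.0 - 128.190.95.255) does not contain 128.190.121.159
Longest matching prefix is /10 -> next hop MPLS-PE.

MPLS-PE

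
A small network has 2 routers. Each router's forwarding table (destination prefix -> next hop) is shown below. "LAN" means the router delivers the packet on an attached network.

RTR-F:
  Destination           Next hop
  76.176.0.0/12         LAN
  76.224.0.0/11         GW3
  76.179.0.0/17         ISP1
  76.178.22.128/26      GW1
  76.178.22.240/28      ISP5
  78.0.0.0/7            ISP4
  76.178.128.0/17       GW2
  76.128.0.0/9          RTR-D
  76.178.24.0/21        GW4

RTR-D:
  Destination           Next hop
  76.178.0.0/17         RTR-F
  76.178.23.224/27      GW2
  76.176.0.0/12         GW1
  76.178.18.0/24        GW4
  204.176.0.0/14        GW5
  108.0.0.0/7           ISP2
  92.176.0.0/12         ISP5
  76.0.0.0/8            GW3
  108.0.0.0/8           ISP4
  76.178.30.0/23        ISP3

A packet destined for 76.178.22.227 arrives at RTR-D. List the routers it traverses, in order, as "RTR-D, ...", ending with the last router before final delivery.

RTR-D, RTR-F

At RTR-D: longest match for 76.178.22.227 is 76.178.0.0/17 -> RTR-F
At RTR-F: longest match for 76.178.22.227 is 76.176.0.0/12 -> LAN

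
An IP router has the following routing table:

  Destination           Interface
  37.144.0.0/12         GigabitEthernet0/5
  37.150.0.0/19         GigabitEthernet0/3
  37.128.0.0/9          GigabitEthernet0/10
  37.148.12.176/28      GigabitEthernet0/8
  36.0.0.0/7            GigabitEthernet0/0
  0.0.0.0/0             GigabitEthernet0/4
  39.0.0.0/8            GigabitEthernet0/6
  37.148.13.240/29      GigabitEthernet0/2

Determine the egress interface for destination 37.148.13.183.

Routes whose prefix contains 37.148.13.183:
  0.0.0.0/0 (default, matches everything) -> GigabitEthernet0/4
  36.0.0.0/7 (36.0.0.0 - 37.255.255.255) -> GigabitEthernet0/0
  37.128.0.0/9 (37.128.0.0 - 37.255.255.255) -> GigabitEthernet0/10
  37.144.0.0/12 (37.144.0.0 - 37.159.255.255) -> GigabitEthernet0/5
More-specific entries that do NOT match:
  37.148.13.240/29 (37.148.13.240 - 37.148.13.247) does not contain 37.148.13.183
  37.148.12.176/28 (37.148.12.176 - 37.148.12.191) does not contain 37.148.13.183
  37.150.0.0/19 (37.150.0.0 - 37.150.31.255) does not contain 37.148.13.183
Longest matching prefix is /12 -> interface GigabitEthernet0/5.

GigabitEthernet0/5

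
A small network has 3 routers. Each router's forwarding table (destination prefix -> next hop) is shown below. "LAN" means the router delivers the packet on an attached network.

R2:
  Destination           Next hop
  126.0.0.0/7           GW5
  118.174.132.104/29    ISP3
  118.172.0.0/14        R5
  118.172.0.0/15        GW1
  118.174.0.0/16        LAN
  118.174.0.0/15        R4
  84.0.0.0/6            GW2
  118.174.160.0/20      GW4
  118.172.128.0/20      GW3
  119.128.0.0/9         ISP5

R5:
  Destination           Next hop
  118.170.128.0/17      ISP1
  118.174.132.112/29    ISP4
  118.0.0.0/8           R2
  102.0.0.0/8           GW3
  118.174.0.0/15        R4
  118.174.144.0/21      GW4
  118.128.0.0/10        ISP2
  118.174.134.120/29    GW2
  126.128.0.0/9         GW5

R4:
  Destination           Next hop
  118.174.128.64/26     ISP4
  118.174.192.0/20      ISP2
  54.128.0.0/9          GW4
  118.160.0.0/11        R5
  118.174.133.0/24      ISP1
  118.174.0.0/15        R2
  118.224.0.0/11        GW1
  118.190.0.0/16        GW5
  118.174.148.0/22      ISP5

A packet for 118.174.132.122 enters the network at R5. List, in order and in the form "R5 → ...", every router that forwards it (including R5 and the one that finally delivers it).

At R5: longest match for 118.174.132.122 is 118.174.0.0/15 -> R4
At R4: longest match for 118.174.132.122 is 118.174.0.0/15 -> R2
At R2: longest match for 118.174.132.122 is 118.174.0.0/16 -> LAN

R5 → R4 → R2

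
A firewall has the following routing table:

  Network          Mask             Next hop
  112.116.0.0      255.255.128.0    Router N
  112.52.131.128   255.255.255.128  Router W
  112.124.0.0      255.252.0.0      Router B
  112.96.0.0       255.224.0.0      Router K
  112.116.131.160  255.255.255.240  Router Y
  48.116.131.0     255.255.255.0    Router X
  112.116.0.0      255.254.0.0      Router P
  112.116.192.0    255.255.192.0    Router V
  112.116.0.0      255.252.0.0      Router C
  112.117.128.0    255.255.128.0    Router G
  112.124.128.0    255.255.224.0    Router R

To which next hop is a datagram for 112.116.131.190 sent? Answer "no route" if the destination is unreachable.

Routes whose prefix contains 112.116.131.190:
  112.96.0.0/11 (112.96.0.0 - 112.127.255.255) -> Router K
  112.116.0.0/14 (112.116.0.0 - 112.119.255.255) -> Router C
  112.116.0.0/15 (112.116.0.0 - 112.117.255.255) -> Router P
More-specific entries that do NOT match:
  112.116.131.160/28 (112.116.131.160 - 112.116.131.175) does not contain 112.116.131.190
  112.52.131.128/25 (112.52.131.128 - 112.52.131.255) does not contain 112.116.131.190
  48.116.131.0/24 (48.116.131.0 - 48.116.131.255) does not contain 112.116.131.190
  112.124.128.0/19 (112.124.128.0 - 112.124.159.255) does not contain 112.116.131.190
  112.116.192.0/18 (112.116.192.0 - 112.116.255.255) does not contain 112.116.131.190
  112.116.0.0/17 (112.116.0.0 - 112.116.127.255) does not contain 112.116.131.190
  112.117.128.0/17 (112.117.128.0 - 112.117.255.255) does not contain 112.116.131.190
Longest matching prefix is /15 -> next hop Router P.

Router P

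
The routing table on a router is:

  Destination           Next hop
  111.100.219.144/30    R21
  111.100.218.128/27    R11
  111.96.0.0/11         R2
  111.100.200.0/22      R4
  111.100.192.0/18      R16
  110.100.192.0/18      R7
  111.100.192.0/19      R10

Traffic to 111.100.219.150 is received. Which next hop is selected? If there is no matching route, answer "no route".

Routes whose prefix contains 111.100.219.150:
  111.96.0.0/11 (111.96.0.0 - 111.127.255.255) -> R2
  111.100.192.0/18 (111.100.192.0 - 111.100.255.255) -> R16
  111.100.192.0/19 (111.100.192.0 - 111.100.223.255) -> R10
More-specific entries that do NOT match:
  111.100.219.144/30 (111.100.219.144 - 111.100.219.147) does not contain 111.100.219.150
  111.100.218.128/27 (111.100.218.128 - 111.100.218.159) does not contain 111.100.219.150
  111.100.200.0/22 (111.100.200.0 - 111.100.203.255) does not contain 111.100.219.150
Longest matching prefix is /19 -> next hop R10.

R10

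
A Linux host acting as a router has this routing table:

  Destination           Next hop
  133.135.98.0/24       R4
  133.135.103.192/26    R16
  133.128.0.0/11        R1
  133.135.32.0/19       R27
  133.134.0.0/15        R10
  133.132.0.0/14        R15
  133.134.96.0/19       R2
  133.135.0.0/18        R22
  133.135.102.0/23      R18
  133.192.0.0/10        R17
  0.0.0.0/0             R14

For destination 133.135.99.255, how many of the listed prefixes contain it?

4

Prefixes containing 133.135.99.255:
  0.0.0.0/0 (default, matches everything)
  133.128.0.0/11 (133.128.0.0 - 133.159.255.255)
  133.132.0.0/14 (133.132.0.0 - 133.135.255.255)
  133.134.0.0/15 (133.134.0.0 - 133.135.255.255)
Total matching entries: 4.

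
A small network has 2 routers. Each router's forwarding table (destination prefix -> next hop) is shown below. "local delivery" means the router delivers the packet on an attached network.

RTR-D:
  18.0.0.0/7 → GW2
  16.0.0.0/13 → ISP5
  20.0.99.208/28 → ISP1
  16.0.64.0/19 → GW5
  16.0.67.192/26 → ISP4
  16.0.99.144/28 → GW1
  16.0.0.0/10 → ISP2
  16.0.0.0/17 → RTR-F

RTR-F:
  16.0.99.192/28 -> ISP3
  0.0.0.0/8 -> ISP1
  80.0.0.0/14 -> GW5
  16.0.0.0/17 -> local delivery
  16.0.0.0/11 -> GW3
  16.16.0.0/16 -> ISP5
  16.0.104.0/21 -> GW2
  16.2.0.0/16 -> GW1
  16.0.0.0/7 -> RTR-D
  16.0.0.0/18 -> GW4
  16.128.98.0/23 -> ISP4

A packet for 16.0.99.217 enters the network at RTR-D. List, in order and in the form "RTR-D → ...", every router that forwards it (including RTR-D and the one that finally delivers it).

RTR-D → RTR-F

At RTR-D: longest match for 16.0.99.217 is 16.0.0.0/17 -> RTR-F
At RTR-F: longest match for 16.0.99.217 is 16.0.0.0/17 -> local delivery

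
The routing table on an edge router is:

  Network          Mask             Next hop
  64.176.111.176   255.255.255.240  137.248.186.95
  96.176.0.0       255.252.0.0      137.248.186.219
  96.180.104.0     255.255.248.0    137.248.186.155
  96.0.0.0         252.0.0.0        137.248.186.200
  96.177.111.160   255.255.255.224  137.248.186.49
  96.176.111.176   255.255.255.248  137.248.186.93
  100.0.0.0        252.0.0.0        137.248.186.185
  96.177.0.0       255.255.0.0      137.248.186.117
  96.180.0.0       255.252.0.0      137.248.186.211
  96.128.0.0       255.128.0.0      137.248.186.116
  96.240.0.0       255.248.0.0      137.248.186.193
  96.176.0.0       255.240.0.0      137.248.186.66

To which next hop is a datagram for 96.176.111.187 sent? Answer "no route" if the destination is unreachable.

Routes whose prefix contains 96.176.111.187:
  96.0.0.0/6 (96.0.0.0 - 99.255.255.255) -> 137.248.186.200
  96.128.0.0/9 (96.128.0.0 - 96.255.255.255) -> 137.248.186.116
  96.176.0.0/12 (96.176.0.0 - 96.191.255.255) -> 137.248.186.66
  96.176.0.0/14 (96.176.0.0 - 96.179.255.255) -> 137.248.186.219
More-specific entries that do NOT match:
  96.176.111.176/29 (96.176.111.176 - 96.176.111.183) does not contain 96.176.111.187
  64.176.111.176/28 (64.176.111.176 - 64.176.111.191) does not contain 96.176.111.187
  96.177.111.160/27 (96.177.111.160 - 96.177.111.191) does not contain 96.176.111.187
  96.180.104.0/21 (96.180.104.0 - 96.180.111.255) does not contain 96.176.111.187
  96.177.0.0/16 (96.177.0.0 - 96.177.255.255) does not contain 96.176.111.187
Longest matching prefix is /14 -> next hop 137.248.186.219.

137.248.186.219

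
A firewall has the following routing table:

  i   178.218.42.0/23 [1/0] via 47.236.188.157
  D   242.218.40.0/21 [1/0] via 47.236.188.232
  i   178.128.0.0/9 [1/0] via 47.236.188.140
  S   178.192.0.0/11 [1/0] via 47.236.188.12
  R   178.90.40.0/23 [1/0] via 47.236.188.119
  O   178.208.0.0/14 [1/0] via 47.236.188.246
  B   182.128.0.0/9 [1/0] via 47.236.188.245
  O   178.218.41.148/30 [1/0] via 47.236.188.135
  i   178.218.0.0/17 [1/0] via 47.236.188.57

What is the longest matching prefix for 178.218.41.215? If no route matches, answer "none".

178.218.0.0/17

Entries matching 178.218.41.215:
  178.128.0.0/9 (178.128.0.0 - 178.255.255.255)
  178.192.0.0/11 (178.192.0.0 - 178.223.255.255)
  178.218.0.0/17 (178.218.0.0 - 178.218.127.255)
Most specific is 178.218.0.0/17.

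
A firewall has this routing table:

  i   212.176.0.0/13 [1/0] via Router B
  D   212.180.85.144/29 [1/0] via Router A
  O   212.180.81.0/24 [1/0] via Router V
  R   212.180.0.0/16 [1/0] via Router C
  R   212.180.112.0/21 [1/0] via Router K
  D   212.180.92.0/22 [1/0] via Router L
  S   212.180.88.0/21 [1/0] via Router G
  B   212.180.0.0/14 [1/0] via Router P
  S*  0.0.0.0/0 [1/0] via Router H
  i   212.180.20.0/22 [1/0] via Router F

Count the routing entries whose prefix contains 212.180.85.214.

Prefixes containing 212.180.85.214:
  0.0.0.0/0 (default, matches everything)
  212.176.0.0/13 (212.176.0.0 - 212.183.255.255)
  212.180.0.0/14 (212.180.0.0 - 212.183.255.255)
  212.180.0.0/16 (212.180.0.0 - 212.180.255.255)
Total matching entries: 4.

4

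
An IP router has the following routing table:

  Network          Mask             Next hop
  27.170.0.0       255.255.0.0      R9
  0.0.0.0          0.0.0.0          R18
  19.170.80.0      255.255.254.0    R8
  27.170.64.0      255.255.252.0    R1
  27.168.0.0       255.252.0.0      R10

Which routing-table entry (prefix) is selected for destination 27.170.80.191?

27.170.0.0/16

Entries matching 27.170.80.191:
  0.0.0.0/0 (default, matches everything)
  27.168.0.0/14 (27.168.0.0 - 27.171.255.255)
  27.170.0.0/16 (27.170.0.0 - 27.170.255.255)
Most specific is 27.170.0.0/16.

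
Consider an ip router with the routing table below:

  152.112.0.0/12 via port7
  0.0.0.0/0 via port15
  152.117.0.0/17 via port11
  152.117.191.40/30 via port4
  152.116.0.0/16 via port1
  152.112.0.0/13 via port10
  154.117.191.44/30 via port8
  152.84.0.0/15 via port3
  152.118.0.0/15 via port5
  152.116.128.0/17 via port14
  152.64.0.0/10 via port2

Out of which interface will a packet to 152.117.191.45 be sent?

port10

Routes whose prefix contains 152.117.191.45:
  0.0.0.0/0 (default, matches everything) -> port15
  152.64.0.0/10 (152.64.0.0 - 152.127.255.255) -> port2
  152.112.0.0/12 (152.112.0.0 - 152.127.255.255) -> port7
  152.112.0.0/13 (152.112.0.0 - 152.119.255.255) -> port10
More-specific entries that do NOT match:
  152.117.191.40/30 (152.117.191.40 - 152.117.191.43) does not contain 152.117.191.45
  154.117.191.44/30 (154.117.191.44 - 154.117.191.47) does not contain 152.117.191.45
  152.117.0.0/17 (152.117.0.0 - 152.117.127.255) does not contain 152.117.191.45
  152.116.128.0/17 (152.116.128.0 - 152.116.255.255) does not contain 152.117.191.45
  152.116.0.0/16 (152.116.0.0 - 152.116.255.255) does not contain 152.117.191.45
  152.84.0.0/15 (152.84.0.0 - 152.85.255.255) does not contain 152.117.191.45
  152.118.0.0/15 (152.118.0.0 - 152.119.255.255) does not contain 152.117.191.45
Longest matching prefix is /13 -> interface port10.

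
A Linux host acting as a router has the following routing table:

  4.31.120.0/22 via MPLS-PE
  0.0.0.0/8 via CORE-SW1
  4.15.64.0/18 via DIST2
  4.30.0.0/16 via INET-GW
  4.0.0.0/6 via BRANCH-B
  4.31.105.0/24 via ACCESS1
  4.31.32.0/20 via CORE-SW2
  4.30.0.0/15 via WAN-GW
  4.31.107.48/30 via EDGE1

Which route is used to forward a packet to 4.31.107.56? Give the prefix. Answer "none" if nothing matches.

4.30.0.0/15

Entries matching 4.31.107.56:
  4.0.0.0/6 (4.0.0.0 - 7.255.255.255)
  4.30.0.0/15 (4.30.0.0 - 4.31.255.255)
Most specific is 4.30.0.0/15.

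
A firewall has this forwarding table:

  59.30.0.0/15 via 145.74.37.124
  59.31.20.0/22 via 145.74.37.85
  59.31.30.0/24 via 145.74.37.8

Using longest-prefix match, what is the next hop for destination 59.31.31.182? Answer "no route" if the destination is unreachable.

Routes whose prefix contains 59.31.31.182:
  59.30.0.0/15 (59.30.0.0 - 59.31.255.255) -> 145.74.37.124
More-specific entries that do NOT match:
  59.31.30.0/24 (59.31.30.0 - 59.31.30.255) does not contain 59.31.31.182
  59.31.20.0/22 (59.31.20.0 - 59.31.23.255) does not contain 59.31.31.182
Longest matching prefix is /15 -> next hop 145.74.37.124.

145.74.37.124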